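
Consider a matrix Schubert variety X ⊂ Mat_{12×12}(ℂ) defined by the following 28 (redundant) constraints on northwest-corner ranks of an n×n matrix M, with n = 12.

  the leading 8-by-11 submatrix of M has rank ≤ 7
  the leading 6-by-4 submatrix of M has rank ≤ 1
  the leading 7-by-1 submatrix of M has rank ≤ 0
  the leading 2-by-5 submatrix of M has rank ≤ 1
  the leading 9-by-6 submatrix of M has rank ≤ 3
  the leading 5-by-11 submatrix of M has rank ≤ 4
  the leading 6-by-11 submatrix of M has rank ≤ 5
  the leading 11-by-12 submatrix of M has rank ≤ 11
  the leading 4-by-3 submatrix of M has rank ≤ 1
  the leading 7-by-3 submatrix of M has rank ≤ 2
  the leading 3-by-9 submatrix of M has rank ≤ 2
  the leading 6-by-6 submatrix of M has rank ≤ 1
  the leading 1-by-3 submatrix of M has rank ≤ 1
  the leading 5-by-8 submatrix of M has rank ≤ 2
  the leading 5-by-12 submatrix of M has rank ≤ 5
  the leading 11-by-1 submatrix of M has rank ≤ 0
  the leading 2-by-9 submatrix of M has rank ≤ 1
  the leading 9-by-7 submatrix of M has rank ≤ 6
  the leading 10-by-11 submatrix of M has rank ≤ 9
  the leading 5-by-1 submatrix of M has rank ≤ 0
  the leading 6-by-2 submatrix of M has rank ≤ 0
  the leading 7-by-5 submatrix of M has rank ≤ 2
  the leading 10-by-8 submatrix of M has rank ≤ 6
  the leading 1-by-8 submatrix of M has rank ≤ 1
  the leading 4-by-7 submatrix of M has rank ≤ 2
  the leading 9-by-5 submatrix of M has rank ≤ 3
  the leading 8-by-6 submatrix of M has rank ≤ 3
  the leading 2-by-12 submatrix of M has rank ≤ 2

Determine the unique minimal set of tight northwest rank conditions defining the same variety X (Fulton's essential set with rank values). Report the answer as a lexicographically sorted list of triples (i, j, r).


Reconstructing r_w from the 28 given conditions:

  0  0  1  1  1  1  1  1  1  1  1  1
  0  0  1  1  1  1  1  1  1  2  2  2
  0  0  1  1  1  1  2  2  2  3  3  3
  0  0  1  1  1  1  2  2  3  4  4  4
  0  0  1  1  1  1  2  2  3  4  4  5
  0  0  1  1  1  1  2  3  4  5  5  6
  0  1  2  2  2  2  3  4  5  6  6  7
  0  1  2  3  3  3  4  5  6  7  7  8
  0  1  2  3  3  3  4  5  6  7  8  9
  0  1  2  3  4  4  5  6  7  8  9  10
  0  1  2  3  4  5  6  7  8  9  10  11
  1  2  3  4  5  6  7  8  9  10  11  12

hence w(1..12) = (3, 10, 7, 9, 12, 8, 2, 4, 11, 5, 6, 1).

Fulton essential set (7 of the 40 Rothe cells):

[(2, 9, 1), (5, 8, 2), (5, 11, 4), (6, 2, 0), (6, 6, 1), (9, 6, 3), (11, 1, 0)]


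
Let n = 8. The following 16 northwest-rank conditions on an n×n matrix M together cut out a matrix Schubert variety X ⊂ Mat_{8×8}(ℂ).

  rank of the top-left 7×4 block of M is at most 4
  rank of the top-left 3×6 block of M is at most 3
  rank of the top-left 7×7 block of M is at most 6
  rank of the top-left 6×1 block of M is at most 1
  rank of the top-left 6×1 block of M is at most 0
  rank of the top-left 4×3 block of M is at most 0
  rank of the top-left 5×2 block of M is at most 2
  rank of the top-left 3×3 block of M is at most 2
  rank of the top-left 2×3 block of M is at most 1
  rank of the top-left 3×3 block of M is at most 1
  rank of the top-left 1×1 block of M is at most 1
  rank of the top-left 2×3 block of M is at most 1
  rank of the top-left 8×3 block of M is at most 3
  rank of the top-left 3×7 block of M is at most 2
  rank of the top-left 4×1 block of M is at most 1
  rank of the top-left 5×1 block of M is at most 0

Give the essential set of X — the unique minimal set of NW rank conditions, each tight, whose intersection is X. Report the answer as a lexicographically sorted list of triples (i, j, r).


Recovering R(i,j) via the rank-extension bound from the 16 conditions:

  i=1: 0 | 0 | 0 | 1 | 1 | 1 | 1 | 1
  i=2: 0 | 0 | 0 | 1 | 2 | 2 | 2 | 2
  i=3: 0 | 0 | 0 | 1 | 2 | 2 | 2 | 3
  i=4: 0 | 0 | 0 | 1 | 2 | 3 | 3 | 4
  i=5: 0 | 1 | 1 | 2 | 3 | 4 | 4 | 5
  i=6: 0 | 1 | 2 | 3 | 4 | 5 | 5 | 6
  i=7: 1 | 2 | 3 | 4 | 5 | 6 | 6 | 7
  i=8: 1 | 2 | 3 | 4 | 5 | 6 | 7 | 8

reading off 1-entries of Δ²R: w = (4, 5, 8, 6, 2, 3, 1, 7).

Rothe diagram D(w) (16 cells), 3 SE-corners (essential conditions):

[(3, 7, 2), (4, 3, 0), (6, 1, 0)]


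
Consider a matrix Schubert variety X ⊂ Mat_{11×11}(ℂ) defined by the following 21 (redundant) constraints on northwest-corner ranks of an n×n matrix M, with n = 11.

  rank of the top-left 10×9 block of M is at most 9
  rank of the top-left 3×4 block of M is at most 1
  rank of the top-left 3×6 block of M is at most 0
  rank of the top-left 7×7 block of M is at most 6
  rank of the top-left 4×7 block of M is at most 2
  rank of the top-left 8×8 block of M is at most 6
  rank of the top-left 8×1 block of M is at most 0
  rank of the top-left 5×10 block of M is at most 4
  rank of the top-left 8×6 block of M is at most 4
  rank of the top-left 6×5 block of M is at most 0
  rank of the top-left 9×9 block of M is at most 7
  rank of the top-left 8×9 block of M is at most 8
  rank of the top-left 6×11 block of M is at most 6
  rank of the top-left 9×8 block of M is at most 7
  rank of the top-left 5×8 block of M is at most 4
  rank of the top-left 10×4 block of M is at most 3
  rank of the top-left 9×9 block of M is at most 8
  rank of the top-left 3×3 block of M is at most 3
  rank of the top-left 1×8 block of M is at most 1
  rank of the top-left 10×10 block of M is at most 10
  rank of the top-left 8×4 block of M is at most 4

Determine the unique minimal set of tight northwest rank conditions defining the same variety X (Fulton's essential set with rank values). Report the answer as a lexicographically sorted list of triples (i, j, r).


Reconstructing r_w from the 21 given conditions:

  row 1: 0 0 0 0 0 0 1 1 1 1 1
  row 2: 0 0 0 0 0 0 1 2 2 2 2
  row 3: 0 0 0 0 0 0 1 2 3 3 3
  row 4: 0 0 0 0 0 1 2 3 4 4 4
  row 5: 0 0 0 0 0 1 2 3 4 4 5
  row 6: 0 0 0 0 0 1 2 3 4 5 6
  row 7: 0 1 1 1 1 2 3 4 5 6 7
  row 8: 0 1 2 2 2 3 4 5 6 7 8
  row 9: 1 2 3 3 3 4 5 6 7 8 9
  row 10: 1 2 3 3 4 5 6 7 8 9 10
  row 11: 1 2 3 4 5 6 7 8 9 10 11

so w = (7, 8, 9, 6, 11, 10, 2, 3, 1, 5, 4).

5 SE-corners of the 37-cell Rothe diagram give Ess(w):

[(3, 6, 0), (5, 10, 4), (6, 5, 0), (8, 1, 0), (10, 4, 3)]


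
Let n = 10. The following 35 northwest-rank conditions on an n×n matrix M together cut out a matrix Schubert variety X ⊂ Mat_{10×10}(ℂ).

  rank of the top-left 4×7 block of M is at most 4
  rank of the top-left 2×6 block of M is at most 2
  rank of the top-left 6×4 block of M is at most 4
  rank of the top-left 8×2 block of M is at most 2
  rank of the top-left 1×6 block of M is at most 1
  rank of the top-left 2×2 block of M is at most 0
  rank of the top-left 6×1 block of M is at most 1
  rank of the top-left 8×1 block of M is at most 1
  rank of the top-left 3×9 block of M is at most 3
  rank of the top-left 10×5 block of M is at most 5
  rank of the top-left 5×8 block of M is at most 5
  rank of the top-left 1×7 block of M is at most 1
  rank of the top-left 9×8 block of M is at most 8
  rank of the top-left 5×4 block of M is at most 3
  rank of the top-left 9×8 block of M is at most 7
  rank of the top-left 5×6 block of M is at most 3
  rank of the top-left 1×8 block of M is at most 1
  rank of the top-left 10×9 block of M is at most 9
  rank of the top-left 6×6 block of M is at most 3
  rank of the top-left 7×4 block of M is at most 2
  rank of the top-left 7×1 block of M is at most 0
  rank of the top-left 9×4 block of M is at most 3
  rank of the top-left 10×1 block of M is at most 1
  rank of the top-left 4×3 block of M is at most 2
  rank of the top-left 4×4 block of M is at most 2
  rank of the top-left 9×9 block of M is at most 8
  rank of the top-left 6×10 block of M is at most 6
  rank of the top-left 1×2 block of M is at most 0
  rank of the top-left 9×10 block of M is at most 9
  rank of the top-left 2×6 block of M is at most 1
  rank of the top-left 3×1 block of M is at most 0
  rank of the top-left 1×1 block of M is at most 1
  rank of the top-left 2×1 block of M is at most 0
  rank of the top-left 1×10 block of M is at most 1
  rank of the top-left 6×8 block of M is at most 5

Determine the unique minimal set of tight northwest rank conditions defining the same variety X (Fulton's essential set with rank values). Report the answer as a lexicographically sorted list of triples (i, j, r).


Rank table r_w(10×10) implied by the 35 constraints:

  R[1]: 0  0  1  1  1  1  1  1  1  1
  R[2]: 0  0  1  1  1  1  2  2  2  2
  R[3]: 0  1  2  2  2  2  3  3  3  3
  R[4]: 0  1  2  2  3  3  4  4  4  4
  R[5]: 0  1  2  2  3  3  4  5  5  5
  R[6]: 0  1  2  2  3  3  4  5  6  6
  R[7]: 0  1  2  2  3  4  5  6  7  7
  R[8]: 1  2  3  3  4  5  6  7  8  8
  R[9]: 1  2  3  3  4  5  6  7  8  9
  R[10]: 1  2  3  4  5  6  7  8  9  10

giving w = (3, 7, 2, 5, 8, 9, 6, 1, 10, 4) via Δ²R.

|D(w)|=19, |Ess(w)|=6:

[(2, 2, 0), (2, 6, 1), (6, 6, 3), (7, 1, 0), (7, 4, 2), (9, 4, 3)]


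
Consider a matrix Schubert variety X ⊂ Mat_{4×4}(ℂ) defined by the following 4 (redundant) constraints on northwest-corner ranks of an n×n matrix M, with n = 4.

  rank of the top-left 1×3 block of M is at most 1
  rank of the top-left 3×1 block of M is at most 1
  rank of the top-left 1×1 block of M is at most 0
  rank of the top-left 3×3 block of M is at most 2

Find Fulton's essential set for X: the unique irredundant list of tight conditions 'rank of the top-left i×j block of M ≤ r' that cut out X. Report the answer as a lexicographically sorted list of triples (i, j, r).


Recovering R(i,j) via the rank-extension bound from the 4 conditions:

  i=1: 0, 1, 1, 1
  i=2: 1, 2, 2, 2
  i=3: 1, 2, 2, 3
  i=4: 1, 2, 3, 4

second differences of R give the permutation w = (2, 1, 4, 3).

D(w) has 2 cells with 2 SE-corners; essential set:

[(1, 1, 0), (3, 3, 2)]


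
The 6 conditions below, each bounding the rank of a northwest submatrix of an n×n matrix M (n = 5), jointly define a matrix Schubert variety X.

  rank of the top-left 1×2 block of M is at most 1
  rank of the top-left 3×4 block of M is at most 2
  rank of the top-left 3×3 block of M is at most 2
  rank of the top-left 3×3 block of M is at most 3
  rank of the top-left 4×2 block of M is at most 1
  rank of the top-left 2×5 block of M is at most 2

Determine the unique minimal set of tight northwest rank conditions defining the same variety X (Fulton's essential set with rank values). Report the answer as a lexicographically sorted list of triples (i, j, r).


Reconstructing r_w from the 6 given conditions:

  row 1: 1 | 1 | 1 | 1 | 1
  row 2: 1 | 1 | 2 | 2 | 2
  row 3: 1 | 1 | 2 | 2 | 3
  row 4: 1 | 1 | 2 | 3 | 4
  row 5: 1 | 2 | 3 | 4 | 5

hence w(1..5) = (1, 3, 5, 4, 2).

Rothe diagram D(w) (4 cells), 2 SE-corners (essential conditions):

[(3, 4, 2), (4, 2, 1)]


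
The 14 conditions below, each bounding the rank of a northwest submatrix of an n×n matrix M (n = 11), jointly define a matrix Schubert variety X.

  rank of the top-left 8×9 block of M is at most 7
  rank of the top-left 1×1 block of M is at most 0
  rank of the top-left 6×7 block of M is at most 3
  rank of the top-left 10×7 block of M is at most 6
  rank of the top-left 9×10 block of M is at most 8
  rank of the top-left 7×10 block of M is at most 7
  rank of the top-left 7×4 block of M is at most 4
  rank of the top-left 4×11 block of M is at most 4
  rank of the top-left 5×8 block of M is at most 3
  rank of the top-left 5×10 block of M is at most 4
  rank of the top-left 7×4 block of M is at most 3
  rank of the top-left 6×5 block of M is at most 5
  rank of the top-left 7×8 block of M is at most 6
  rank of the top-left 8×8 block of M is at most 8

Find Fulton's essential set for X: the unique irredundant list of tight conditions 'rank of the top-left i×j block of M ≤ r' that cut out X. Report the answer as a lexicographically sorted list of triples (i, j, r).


Propagating the 14 rank bounds to every northwest block:

  i=1: 0 1 1 1 1 1 1 1 1 1 1
  i=2: 1 2 2 2 2 2 2 2 2 2 2
  i=3: 1 2 3 3 3 3 3 3 3 3 3
  i=4: 1 2 3 3 3 3 3 3 4 4 4
  i=5: 1 2 3 3 3 3 3 3 4 4 5
  i=6: 1 2 3 3 3 3 3 4 5 5 6
  i=7: 1 2 3 3 4 4 4 5 6 6 7
  i=8: 1 2 3 4 5 5 5 6 7 7 8
  i=9: 1 2 3 4 5 6 6 7 8 8 9
  i=10: 1 2 3 4 5 6 6 7 8 9 10
  i=11: 1 2 3 4 5 6 7 8 9 10 11

second differences of R give the permutation w = (2, 1, 3, 9, 11, 8, 5, 4, 6, 10, 7).

|D(w)|=18, |Ess(w)|=6:

[(1, 1, 0), (5, 8, 3), (5, 10, 4), (6, 7, 3), (7, 4, 3), (10, 7, 6)]


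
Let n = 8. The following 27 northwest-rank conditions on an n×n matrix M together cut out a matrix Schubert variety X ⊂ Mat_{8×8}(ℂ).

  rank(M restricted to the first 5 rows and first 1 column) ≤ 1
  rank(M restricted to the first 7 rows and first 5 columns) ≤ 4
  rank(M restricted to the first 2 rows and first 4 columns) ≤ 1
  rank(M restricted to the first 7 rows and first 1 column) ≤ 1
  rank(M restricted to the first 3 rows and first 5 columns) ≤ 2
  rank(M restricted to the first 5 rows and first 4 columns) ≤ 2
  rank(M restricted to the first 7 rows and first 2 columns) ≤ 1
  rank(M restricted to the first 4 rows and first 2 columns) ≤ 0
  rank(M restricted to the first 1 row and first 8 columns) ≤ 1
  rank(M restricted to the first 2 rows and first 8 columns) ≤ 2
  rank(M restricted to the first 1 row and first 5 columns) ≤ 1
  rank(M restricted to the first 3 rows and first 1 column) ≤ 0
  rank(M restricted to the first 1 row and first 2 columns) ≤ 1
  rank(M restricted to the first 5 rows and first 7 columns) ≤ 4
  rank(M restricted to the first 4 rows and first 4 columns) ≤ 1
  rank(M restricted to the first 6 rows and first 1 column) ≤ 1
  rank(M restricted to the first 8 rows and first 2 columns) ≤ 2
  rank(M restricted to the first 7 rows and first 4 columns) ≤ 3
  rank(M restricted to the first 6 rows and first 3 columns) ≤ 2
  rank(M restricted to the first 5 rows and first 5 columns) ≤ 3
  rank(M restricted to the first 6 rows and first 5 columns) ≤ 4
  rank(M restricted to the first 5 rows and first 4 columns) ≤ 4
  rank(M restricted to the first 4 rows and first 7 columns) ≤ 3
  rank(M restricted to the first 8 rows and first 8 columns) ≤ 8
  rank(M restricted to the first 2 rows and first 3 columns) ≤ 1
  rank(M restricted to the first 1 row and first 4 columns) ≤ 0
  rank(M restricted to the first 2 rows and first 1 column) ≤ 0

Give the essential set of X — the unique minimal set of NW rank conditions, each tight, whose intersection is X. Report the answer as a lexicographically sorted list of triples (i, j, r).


Propagating the 27 rank bounds to every northwest block:

  R[1]: 0 0 0 0 1 1 1 1
  R[2]: 0 0 1 1 2 2 2 2
  R[3]: 0 0 1 1 2 3 3 3
  R[4]: 0 0 1 1 2 3 3 4
  R[5]: 1 1 2 2 3 4 4 5
  R[6]: 1 1 2 3 4 5 5 6
  R[7]: 1 1 2 3 4 5 6 7
  R[8]: 1 2 3 4 5 6 7 8

reading off 1-entries of Δ²R: w = (5, 3, 6, 8, 1, 4, 7, 2).

Rothe diagram D(w) (15 cells), 5 SE-corners (essential conditions):

[(1, 4, 0), (4, 2, 0), (4, 4, 1), (4, 7, 3), (7, 2, 1)]


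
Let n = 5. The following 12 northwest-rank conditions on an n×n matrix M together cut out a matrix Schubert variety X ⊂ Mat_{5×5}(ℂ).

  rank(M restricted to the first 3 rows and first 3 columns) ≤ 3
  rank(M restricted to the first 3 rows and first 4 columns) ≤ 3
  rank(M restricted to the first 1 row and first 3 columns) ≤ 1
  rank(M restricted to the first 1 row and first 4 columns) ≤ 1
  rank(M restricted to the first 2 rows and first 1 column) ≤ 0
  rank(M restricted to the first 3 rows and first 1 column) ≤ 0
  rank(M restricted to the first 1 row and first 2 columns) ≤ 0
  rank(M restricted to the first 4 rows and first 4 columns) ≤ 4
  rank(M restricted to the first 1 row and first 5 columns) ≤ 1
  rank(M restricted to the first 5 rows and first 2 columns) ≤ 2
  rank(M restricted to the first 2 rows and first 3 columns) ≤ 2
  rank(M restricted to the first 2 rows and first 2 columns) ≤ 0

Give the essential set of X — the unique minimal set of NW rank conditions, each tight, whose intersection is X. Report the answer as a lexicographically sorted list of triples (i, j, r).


The tightest implied rank at each (i,j), from the 12 conditions:

  i=1: 0 | 0 | 1 | 1 | 1
  i=2: 0 | 0 | 1 | 2 | 2
  i=3: 0 | 1 | 2 | 3 | 3
  i=4: 1 | 2 | 3 | 4 | 4
  i=5: 1 | 2 | 3 | 4 | 5

reading off 1-entries of Δ²R: w = (3, 4, 2, 1, 5).

D(w) has 5 cells with 2 SE-corners; essential set:

[(2, 2, 0), (3, 1, 0)]


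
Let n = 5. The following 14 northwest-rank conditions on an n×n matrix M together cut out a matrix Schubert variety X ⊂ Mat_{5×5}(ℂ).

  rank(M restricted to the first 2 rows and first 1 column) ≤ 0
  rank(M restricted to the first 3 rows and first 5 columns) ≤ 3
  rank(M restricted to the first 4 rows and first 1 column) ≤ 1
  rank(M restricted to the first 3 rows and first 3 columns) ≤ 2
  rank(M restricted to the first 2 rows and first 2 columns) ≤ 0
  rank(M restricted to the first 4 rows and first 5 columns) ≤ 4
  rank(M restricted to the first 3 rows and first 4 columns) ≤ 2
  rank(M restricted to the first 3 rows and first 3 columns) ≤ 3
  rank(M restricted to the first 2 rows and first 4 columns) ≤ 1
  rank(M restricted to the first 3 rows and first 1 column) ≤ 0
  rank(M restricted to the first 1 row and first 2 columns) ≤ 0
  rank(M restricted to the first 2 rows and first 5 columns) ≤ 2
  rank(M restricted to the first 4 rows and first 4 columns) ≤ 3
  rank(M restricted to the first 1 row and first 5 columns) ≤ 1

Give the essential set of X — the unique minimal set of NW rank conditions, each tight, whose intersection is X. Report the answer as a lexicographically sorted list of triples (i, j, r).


The tightest implied rank at each (i,j), from the 14 conditions:

  R[1]: 0, 0, 1, 1, 1
  R[2]: 0, 0, 1, 1, 2
  R[3]: 0, 1, 2, 2, 3
  R[4]: 1, 2, 3, 3, 4
  R[5]: 1, 2, 3, 4, 5

hence w(1..5) = (3, 5, 2, 1, 4).

|D(w)|=6, |Ess(w)|=3:

[(2, 2, 0), (2, 4, 1), (3, 1, 0)]


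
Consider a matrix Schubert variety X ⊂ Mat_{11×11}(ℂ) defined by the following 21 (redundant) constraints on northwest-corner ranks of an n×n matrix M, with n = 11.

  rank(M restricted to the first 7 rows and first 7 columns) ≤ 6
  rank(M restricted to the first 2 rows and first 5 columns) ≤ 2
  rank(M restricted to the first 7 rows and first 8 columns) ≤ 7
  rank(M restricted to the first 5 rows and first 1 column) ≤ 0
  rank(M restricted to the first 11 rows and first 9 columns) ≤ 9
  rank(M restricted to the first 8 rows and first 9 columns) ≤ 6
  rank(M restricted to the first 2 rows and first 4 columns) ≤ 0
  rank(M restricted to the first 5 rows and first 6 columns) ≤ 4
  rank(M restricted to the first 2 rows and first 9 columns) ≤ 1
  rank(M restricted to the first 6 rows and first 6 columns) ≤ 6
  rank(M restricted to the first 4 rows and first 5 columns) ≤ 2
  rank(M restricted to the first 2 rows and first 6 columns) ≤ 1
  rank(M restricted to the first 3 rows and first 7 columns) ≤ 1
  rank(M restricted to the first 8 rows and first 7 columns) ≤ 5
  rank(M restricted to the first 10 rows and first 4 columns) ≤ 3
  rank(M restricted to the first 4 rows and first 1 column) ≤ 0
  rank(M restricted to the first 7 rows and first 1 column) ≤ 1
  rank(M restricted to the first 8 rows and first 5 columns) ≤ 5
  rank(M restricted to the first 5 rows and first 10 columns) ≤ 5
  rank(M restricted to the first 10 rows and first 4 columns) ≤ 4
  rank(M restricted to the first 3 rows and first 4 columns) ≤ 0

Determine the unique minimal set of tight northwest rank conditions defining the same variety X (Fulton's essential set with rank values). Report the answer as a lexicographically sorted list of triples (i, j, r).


Computing R[i][j] = min implied NW-rank bound (n=11, 21 conditions):

  R[1]: 0  0  0  0  1  1  1  1  1  1  1
  R[2]: 0  0  0  0  1  1  1  1  1  2  2
  R[3]: 0  0  0  0  1  1  1  2  2  3  3
  R[4]: 0  1  1  1  2  2  2  3  3  4  4
  R[5]: 0  1  2  2  3  3  3  4  4  5  5
  R[6]: 1  2  3  3  4  4  4  5  5  6  6
  R[7]: 1  2  3  3  4  5  5  6  6  7  7
  R[8]: 1  2  3  3  4  5  5  6  6  7  8
  R[9]: 1  2  3  3  4  5  6  7  7  8  9
  R[10]: 1  2  3  3  4  5  6  7  8  9  10
  R[11]: 1  2  3  4  5  6  7  8  9  10  11

reading off 1-entries of Δ²R: w = (5, 10, 8, 2, 3, 1, 6, 11, 7, 9, 4).

Rothe diagram D(w) (26 cells), 7 SE-corners (essential conditions):

[(2, 9, 1), (3, 4, 0), (3, 7, 1), (5, 1, 0), (8, 7, 5), (8, 9, 6), (10, 4, 3)]


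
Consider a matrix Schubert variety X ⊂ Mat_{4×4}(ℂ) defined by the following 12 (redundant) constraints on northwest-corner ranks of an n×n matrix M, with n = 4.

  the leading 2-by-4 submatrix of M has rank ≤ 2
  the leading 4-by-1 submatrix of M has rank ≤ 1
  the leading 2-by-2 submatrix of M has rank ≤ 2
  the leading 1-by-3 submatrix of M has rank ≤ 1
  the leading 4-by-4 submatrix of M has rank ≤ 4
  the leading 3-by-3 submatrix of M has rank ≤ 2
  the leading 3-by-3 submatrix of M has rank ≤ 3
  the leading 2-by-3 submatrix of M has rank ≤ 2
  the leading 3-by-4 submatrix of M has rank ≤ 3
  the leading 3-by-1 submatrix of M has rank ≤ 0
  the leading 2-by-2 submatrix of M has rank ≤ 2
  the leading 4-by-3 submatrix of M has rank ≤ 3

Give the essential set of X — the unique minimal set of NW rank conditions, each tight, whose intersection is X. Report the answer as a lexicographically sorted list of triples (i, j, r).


The tightest implied rank at each (i,j), from the 12 conditions:

  0 | 1 | 1 | 1
  0 | 1 | 2 | 2
  0 | 1 | 2 | 3
  1 | 2 | 3 | 4

reading off 1-entries of Δ²R: w = (2, 3, 4, 1).

Fulton essential set (1 of the 3 Rothe cells):

[(3, 1, 0)]


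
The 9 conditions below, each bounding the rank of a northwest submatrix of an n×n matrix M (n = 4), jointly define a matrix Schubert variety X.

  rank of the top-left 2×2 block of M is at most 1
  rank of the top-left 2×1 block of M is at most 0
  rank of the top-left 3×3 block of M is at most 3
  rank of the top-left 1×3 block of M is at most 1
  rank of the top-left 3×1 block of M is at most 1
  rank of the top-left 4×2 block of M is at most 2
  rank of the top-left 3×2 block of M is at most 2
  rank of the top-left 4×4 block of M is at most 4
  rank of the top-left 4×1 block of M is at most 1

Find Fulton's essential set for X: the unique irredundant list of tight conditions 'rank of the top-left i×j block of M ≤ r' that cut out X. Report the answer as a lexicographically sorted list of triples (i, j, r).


Propagating the 9 rank bounds to every northwest block:

  0 | 1 | 1 | 1
  0 | 1 | 2 | 2
  1 | 2 | 3 | 3
  1 | 2 | 3 | 4

the unique w with this rank table is (2, 3, 1, 4).

Fulton essential set (1 of the 2 Rothe cells):

[(2, 1, 0)]


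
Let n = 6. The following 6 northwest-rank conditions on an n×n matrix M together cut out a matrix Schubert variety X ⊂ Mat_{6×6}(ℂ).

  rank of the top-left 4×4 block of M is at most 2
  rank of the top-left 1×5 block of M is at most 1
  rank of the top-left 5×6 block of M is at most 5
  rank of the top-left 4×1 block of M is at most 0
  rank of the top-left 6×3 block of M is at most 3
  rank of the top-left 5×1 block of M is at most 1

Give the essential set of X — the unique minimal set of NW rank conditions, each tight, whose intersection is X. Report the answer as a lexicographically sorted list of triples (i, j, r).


Reconstructing r_w from the 6 given conditions:

  R[1]: 0, 1, 1, 1, 1, 1
  R[2]: 0, 1, 2, 2, 2, 2
  R[3]: 0, 1, 2, 2, 3, 3
  R[4]: 0, 1, 2, 2, 3, 4
  R[5]: 1, 2, 3, 3, 4, 5
  R[6]: 1, 2, 3, 4, 5, 6

the unique w with this rank table is (2, 3, 5, 6, 1, 4).

ℓ(w)=6; the 2 essential cells (i,j,r):

[(4, 1, 0), (4, 4, 2)]


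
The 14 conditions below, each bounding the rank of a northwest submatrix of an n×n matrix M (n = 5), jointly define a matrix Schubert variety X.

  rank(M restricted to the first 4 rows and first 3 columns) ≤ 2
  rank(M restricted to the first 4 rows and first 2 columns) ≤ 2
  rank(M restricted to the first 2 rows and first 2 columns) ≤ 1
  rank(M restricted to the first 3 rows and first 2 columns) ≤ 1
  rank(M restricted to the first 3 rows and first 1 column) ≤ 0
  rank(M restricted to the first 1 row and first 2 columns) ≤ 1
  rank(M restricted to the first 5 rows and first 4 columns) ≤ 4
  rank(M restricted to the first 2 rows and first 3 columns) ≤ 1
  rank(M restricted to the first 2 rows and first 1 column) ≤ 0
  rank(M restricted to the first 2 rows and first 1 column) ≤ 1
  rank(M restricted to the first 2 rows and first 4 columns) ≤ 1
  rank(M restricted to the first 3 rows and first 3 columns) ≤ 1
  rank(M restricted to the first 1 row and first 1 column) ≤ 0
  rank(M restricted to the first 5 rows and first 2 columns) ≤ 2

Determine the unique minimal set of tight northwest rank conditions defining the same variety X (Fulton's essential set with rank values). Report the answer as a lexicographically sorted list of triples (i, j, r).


Computing R[i][j] = min implied NW-rank bound (n=5, 14 conditions):

  R[1]: 0 | 1 | 1 | 1 | 1
  R[2]: 0 | 1 | 1 | 1 | 2
  R[3]: 0 | 1 | 1 | 2 | 3
  R[4]: 1 | 2 | 2 | 3 | 4
  R[5]: 1 | 2 | 3 | 4 | 5

giving w = (2, 5, 4, 1, 3) via Δ²R.

ℓ(w)=6; the 3 essential cells (i,j,r):

[(2, 4, 1), (3, 1, 0), (3, 3, 1)]


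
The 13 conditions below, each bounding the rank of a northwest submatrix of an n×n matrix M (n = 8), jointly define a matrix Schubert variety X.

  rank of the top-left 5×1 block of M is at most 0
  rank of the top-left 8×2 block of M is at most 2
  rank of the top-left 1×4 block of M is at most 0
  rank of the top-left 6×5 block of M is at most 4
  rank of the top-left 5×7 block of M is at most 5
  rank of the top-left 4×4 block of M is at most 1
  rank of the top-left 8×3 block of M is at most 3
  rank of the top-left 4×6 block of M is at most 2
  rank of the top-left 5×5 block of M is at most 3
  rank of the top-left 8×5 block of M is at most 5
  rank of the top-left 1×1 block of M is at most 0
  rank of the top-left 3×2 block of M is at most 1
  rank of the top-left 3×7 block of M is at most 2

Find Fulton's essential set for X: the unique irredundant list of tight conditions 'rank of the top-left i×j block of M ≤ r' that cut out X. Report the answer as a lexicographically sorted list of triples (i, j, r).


The tightest implied rank at each (i,j), from the 13 conditions:

  0, 0, 0, 0, 1, 1, 1, 1
  0, 1, 1, 1, 2, 2, 2, 2
  0, 1, 1, 1, 2, 2, 2, 3
  0, 1, 1, 1, 2, 2, 3, 4
  0, 1, 2, 2, 3, 3, 4, 5
  1, 2, 3, 3, 4, 4, 5, 6
  1, 2, 3, 4, 5, 5, 6, 7
  1, 2, 3, 4, 5, 6, 7, 8

second differences of R give the permutation w = (5, 2, 8, 7, 3, 1, 4, 6).

5 SE-corners of the 15-cell Rothe diagram give Ess(w):

[(1, 4, 0), (3, 7, 2), (4, 4, 1), (4, 6, 2), (5, 1, 0)]


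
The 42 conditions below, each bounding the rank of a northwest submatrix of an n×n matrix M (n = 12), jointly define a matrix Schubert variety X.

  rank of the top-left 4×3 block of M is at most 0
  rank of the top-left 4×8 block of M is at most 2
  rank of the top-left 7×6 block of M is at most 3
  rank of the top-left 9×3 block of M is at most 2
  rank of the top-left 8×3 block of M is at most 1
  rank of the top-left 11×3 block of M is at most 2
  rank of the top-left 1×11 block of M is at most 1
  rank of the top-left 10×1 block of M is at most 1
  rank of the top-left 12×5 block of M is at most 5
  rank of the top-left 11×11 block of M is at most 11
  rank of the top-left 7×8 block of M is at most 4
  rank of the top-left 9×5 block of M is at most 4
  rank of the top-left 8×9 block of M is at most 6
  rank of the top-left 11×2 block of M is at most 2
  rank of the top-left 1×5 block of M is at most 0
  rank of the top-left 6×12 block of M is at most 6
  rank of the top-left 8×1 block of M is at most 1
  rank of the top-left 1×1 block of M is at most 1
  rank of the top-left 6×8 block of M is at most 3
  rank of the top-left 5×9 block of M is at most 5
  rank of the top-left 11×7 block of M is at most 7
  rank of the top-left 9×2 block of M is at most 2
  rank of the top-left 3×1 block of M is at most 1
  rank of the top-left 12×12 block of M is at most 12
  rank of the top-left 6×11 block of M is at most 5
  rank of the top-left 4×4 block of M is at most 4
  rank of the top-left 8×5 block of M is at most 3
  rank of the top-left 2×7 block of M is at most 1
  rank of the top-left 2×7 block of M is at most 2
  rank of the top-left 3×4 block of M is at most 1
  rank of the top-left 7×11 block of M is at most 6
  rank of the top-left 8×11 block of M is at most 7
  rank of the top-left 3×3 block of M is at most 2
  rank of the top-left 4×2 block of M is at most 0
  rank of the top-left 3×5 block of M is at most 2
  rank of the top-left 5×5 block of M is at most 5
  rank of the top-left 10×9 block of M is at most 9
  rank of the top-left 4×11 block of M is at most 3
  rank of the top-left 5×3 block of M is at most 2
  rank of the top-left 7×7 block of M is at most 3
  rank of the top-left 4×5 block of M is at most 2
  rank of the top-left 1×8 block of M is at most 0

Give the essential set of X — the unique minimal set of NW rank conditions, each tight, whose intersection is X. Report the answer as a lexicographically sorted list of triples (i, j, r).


The tightest implied rank at each (i,j), from the 42 conditions:

  i=1: 0, 0, 0, 0, 0, 0, 0, 0, 1, 1, 1, 1
  i=2: 0, 0, 0, 1, 1, 1, 1, 1, 2, 2, 2, 2
  i=3: 0, 0, 0, 1, 2, 2, 2, 2, 3, 3, 3, 3
  i=4: 0, 0, 0, 1, 2, 2, 2, 2, 3, 3, 3, 4
  i=5: 1, 1, 1, 2, 3, 3, 3, 3, 4, 4, 4, 5
  i=6: 1, 1, 1, 2, 3, 3, 3, 3, 4, 5, 5, 6
  i=7: 1, 1, 1, 2, 3, 3, 3, 4, 5, 6, 6, 7
  i=8: 1, 1, 1, 2, 3, 4, 4, 5, 6, 7, 7, 8
  i=9: 1, 2, 2, 3, 4, 5, 5, 6, 7, 8, 8, 9
  i=10: 1, 2, 2, 3, 4, 5, 6, 7, 8, 9, 9, 10
  i=11: 1, 2, 2, 3, 4, 5, 6, 7, 8, 9, 10, 11
  i=12: 1, 2, 3, 4, 5, 6, 7, 8, 9, 10, 11, 12

giving w = (9, 4, 5, 12, 1, 10, 8, 6, 2, 7, 11, 3) via Δ²R.

8 SE-corners of the 35-cell Rothe diagram give Ess(w):

[(1, 8, 0), (4, 3, 0), (4, 8, 2), (4, 11, 3), (6, 8, 3), (7, 7, 3), (8, 3, 1), (11, 3, 2)]


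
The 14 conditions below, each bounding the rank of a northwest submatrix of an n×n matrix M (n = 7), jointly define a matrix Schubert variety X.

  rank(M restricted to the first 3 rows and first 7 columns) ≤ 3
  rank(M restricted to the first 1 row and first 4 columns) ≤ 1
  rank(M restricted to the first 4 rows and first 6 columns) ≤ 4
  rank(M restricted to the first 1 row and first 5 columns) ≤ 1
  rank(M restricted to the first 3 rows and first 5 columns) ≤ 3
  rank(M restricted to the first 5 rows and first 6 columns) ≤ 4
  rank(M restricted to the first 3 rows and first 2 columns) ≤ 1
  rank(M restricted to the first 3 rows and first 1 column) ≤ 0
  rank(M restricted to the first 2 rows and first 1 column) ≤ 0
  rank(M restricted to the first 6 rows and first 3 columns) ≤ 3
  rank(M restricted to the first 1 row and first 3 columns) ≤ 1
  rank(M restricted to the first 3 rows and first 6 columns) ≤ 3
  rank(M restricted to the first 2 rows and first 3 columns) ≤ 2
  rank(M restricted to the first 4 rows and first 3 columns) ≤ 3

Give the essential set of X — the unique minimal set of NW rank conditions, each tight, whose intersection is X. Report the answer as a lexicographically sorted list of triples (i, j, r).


Computing R[i][j] = min implied NW-rank bound (n=7, 14 conditions):

  row 1: 0, 1, 1, 1, 1, 1, 1
  row 2: 0, 1, 2, 2, 2, 2, 2
  row 3: 0, 1, 2, 3, 3, 3, 3
  row 4: 1, 2, 3, 4, 4, 4, 4
  row 5: 1, 2, 3, 4, 4, 4, 5
  row 6: 1, 2, 3, 4, 5, 5, 6
  row 7: 1, 2, 3, 4, 5, 6, 7

reading off 1-entries of Δ²R: w = (2, 3, 4, 1, 7, 5, 6).

|D(w)|=5, |Ess(w)|=2:

[(3, 1, 0), (5, 6, 4)]


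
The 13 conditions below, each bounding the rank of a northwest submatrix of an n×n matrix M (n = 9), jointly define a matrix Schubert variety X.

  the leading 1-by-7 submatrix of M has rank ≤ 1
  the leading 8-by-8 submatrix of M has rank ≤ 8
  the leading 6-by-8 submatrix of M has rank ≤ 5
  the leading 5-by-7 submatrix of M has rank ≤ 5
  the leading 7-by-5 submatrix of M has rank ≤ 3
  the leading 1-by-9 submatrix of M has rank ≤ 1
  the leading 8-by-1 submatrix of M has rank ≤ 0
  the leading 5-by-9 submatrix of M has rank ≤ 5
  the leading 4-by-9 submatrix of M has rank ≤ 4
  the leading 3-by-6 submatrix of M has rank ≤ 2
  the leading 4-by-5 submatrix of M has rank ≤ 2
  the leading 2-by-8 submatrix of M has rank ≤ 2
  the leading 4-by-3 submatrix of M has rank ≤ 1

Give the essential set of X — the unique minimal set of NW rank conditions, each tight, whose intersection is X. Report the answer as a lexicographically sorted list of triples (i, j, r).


Rank table r_w(9×9) implied by the 13 constraints:

  row 1: 0  1  1  1  1  1  1  1  1
  row 2: 0  1  1  2  2  2  2  2  2
  row 3: 0  1  1  2  2  2  3  3  3
  row 4: 0  1  1  2  2  3  4  4  4
  row 5: 0  1  2  3  3  4  5  5  5
  row 6: 0  1  2  3  3  4  5  5  6
  row 7: 0  1  2  3  3  4  5  6  7
  row 8: 0  1  2  3  4  5  6  7  8
  row 9: 1  2  3  4  5  6  7  8  9

hence w(1..9) = (2, 4, 7, 6, 3, 9, 8, 5, 1).

|D(w)|=17, |Ess(w)|=6:

[(3, 6, 2), (4, 3, 1), (4, 5, 2), (6, 8, 5), (7, 5, 3), (8, 1, 0)]


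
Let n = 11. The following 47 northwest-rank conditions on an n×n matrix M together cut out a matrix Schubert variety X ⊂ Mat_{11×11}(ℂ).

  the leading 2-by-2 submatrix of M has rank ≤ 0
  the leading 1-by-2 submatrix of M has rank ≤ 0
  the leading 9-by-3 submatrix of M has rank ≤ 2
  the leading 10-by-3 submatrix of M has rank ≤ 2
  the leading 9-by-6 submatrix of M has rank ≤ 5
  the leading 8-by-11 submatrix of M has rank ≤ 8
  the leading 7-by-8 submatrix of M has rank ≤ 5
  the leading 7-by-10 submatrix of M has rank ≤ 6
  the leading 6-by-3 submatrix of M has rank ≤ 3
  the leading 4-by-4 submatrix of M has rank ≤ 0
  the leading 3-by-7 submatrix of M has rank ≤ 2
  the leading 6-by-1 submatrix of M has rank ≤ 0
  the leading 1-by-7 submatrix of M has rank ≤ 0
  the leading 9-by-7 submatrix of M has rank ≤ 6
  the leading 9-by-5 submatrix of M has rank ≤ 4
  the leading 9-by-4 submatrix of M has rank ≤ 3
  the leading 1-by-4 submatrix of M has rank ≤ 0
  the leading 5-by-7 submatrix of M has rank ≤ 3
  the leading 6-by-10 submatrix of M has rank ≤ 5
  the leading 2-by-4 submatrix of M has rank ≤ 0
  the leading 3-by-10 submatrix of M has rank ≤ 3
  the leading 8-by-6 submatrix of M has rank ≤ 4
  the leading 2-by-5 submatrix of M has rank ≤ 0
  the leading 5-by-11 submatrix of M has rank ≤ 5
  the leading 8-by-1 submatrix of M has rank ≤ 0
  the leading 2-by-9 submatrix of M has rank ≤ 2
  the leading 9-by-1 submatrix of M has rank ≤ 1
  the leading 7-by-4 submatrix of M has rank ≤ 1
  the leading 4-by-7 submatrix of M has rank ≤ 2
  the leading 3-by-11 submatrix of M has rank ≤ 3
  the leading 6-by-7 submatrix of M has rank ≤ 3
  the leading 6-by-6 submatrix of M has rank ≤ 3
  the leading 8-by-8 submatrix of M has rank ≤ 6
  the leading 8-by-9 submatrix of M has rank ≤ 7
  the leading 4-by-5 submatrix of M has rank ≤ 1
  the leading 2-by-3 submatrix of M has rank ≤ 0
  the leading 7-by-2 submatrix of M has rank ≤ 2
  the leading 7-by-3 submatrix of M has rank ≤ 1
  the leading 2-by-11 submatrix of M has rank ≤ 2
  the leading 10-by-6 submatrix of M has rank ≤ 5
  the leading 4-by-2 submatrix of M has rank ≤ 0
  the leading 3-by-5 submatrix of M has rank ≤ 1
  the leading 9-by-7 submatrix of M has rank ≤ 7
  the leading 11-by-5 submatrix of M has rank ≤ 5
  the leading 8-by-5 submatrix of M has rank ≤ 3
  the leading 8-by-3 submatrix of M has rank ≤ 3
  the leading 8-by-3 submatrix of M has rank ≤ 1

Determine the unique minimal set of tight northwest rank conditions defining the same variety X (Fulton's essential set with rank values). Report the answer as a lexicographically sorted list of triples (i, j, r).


Propagating the 47 rank bounds to every northwest block:

  row 1: 0  0  0  0  0  0  0  1  1  1  1
  row 2: 0  0  0  0  0  1  1  2  2  2  2
  row 3: 0  0  0  0  1  2  2  3  3  3  3
  row 4: 0  0  0  0  1  2  2  3  4  4  4
  row 5: 0  1  1  1  2  3  3  4  5  5  5
  row 6: 0  1  1  1  2  3  3  4  5  5  6
  row 7: 0  1  1  1  2  3  4  5  6  6  7
  row 8: 0  1  1  2  3  4  5  6  7  7  8
  row 9: 1  2  2  3  4  5  6  7  8  8  9
  row 10: 1  2  2  3  4  5  6  7  8  9  10
  row 11: 1  2  3  4  5  6  7  8  9  10  11

second differences of R give the permutation w = (8, 6, 5, 9, 2, 11, 7, 4, 1, 10, 3).

Rothe diagram D(w) (33 cells), 10 SE-corners (essential conditions):

[(1, 7, 0), (2, 5, 0), (4, 4, 0), (4, 7, 2), (6, 7, 3), (6, 10, 5), (7, 4, 1), (8, 1, 0), (8, 3, 1), (10, 3, 2)]


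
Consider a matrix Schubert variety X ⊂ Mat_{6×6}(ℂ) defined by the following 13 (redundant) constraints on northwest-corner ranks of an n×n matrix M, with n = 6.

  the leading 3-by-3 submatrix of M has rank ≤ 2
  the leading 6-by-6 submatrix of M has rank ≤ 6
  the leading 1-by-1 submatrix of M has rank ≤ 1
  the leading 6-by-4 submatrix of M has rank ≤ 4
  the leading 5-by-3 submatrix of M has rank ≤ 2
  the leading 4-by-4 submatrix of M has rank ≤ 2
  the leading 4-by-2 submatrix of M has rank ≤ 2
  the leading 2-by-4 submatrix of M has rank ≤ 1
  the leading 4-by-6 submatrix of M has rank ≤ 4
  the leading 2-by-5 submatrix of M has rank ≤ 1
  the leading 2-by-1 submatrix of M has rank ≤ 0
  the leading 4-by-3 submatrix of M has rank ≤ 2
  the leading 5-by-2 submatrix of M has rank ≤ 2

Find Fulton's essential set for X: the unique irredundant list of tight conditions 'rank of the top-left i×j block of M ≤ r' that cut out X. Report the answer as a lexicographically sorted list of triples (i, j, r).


Recovering R(i,j) via the rank-extension bound from the 13 conditions:

  row 1: 0 | 1 | 1 | 1 | 1 | 1
  row 2: 0 | 1 | 1 | 1 | 1 | 2
  row 3: 1 | 2 | 2 | 2 | 2 | 3
  row 4: 1 | 2 | 2 | 2 | 3 | 4
  row 5: 1 | 2 | 2 | 3 | 4 | 5
  row 6: 1 | 2 | 3 | 4 | 5 | 6

so w = (2, 6, 1, 5, 4, 3).

|D(w)|=8, |Ess(w)|=4:

[(2, 1, 0), (2, 5, 1), (4, 4, 2), (5, 3, 2)]


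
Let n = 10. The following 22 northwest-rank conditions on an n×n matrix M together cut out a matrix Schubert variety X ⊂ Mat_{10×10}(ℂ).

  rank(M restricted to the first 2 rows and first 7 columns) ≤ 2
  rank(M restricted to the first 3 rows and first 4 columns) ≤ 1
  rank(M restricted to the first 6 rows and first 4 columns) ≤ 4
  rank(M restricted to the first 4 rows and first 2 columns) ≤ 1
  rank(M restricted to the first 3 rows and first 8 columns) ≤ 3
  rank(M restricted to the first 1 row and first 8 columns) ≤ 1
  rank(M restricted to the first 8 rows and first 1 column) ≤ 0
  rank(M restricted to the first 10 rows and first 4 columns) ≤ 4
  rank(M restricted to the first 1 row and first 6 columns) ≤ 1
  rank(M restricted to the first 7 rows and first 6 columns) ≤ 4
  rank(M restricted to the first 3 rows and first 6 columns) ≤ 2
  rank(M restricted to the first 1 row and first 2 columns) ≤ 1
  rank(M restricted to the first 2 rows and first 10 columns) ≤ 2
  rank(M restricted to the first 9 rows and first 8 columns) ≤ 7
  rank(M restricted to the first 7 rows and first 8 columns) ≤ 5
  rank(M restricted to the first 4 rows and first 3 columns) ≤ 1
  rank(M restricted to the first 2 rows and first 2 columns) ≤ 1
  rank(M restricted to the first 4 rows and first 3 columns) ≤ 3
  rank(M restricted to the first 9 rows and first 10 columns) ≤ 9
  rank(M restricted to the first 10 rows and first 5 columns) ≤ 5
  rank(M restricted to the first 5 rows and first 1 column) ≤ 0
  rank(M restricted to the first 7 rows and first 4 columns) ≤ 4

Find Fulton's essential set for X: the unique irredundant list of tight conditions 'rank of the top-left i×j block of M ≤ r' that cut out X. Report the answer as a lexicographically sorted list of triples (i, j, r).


Reconstructing r_w from the 22 given conditions:

  0, 1, 1, 1, 1, 1, 1, 1, 1, 1
  0, 1, 1, 1, 2, 2, 2, 2, 2, 2
  0, 1, 1, 1, 2, 2, 3, 3, 3, 3
  0, 1, 1, 2, 3, 3, 4, 4, 4, 4
  0, 1, 2, 3, 4, 4, 5, 5, 5, 5
  0, 1, 2, 3, 4, 4, 5, 5, 6, 6
  0, 1, 2, 3, 4, 4, 5, 5, 6, 7
  0, 1, 2, 3, 4, 5, 6, 6, 7, 8
  1, 2, 3, 4, 5, 6, 7, 7, 8, 9
  1, 2, 3, 4, 5, 6, 7, 8, 9, 10

reading off 1-entries of Δ²R: w = (2, 5, 7, 4, 3, 9, 10, 6, 1, 8).

ℓ(w)=18; the 6 essential cells (i,j,r):

[(3, 4, 1), (3, 6, 2), (4, 3, 1), (7, 6, 4), (7, 8, 5), (8, 1, 0)]
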